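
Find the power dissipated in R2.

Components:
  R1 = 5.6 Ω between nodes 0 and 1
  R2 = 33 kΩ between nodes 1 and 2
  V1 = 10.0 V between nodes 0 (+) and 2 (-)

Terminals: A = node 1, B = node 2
Nodal analysis, taking node 2 as the 0 V reference.
Source V1 fixes V_0 = 10 V.
KCL at each unknown node (sum of currents leaving = 0; resistances in Ω):
  Node 1: (V_1 - 10)/5.6 + (V_1 - 0)/33000 = 0
Collecting terms: 0.1786 × V_1 = 1.786  =>  V_1 = 9.998 V
I_R2 = (V_1 - V_2)/R2 = (9.998 - 0)/33000 = 0.000303 A
P_R2 = I_R2² × R2 = (0.000303)² × 33000 = 0.003029 W

Final answer: 0.003029 W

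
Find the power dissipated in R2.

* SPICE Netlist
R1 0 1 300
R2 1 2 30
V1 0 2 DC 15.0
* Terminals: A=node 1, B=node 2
Nodal analysis, taking node 2 as the 0 V reference.
Source V1 fixes V_0 = 15 V.
KCL at each unknown node (sum of currents leaving = 0; resistances in Ω):
  Node 1: (V_1 - 15)/300 + (V_1 - 0)/30 = 0
Collecting terms: 0.03667 × V_1 = 0.05  =>  V_1 = 1.364 V
I_R2 = (V_1 - V_2)/R2 = (1.364 - 0)/30 = 0.04545 A
P_R2 = I_R2² × R2 = (0.04545)² × 30 = 0.06198 W

Final answer: 0.06198 W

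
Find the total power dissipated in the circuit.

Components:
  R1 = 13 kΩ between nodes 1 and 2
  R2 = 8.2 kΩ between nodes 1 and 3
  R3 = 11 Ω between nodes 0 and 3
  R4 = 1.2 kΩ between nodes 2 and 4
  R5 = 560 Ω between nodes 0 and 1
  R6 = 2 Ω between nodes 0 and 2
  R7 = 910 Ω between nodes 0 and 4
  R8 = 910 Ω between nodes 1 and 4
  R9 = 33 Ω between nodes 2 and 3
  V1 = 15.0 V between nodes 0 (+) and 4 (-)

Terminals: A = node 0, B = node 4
Nodal analysis, taking node 4 as the 0 V reference.
Source V1 fixes V_0 = 15 V.
KCL at each unknown node (sum of currents leaving = 0; resistances in Ω):
  Node 1: (V_1 - V_2)/13000 + (V_1 - V_3)/8200 + (V_1 - 15)/560 + (V_1 - 0)/910 = 0
  Node 2: (V_2 - V_1)/13000 + (V_2 - 0)/1200 + (V_2 - 15)/2 + (V_2 - V_3)/33 = 0
  Node 3: (V_3 - V_1)/8200 + (V_3 - 15)/11 + (V_3 - V_2)/33 = 0
Collecting terms (coefficients in siemens):
  0.003083·V_1 - 0.00007692·V_2 - 0.000122·V_3 = 0.02679
  0.5312·V_2 - 0.00007692·V_1 - 0.0303·V_3 = 7.5
  0.1213·V_3 - 0.000122·V_1 - 0.0303·V_2 = 1.364
Solving these 3 simultaneous equations (Gaussian elimination) gives:
  V_1 = 9.653 V, V_2 = 14.98 V, V_3 = 14.99 V
Power in each resistor, P = (ΔV)²/R:
  P_R1 = (9.653 - 14.98)²/13000 = 0.002179 W
  P_R2 = (9.653 - 14.99)²/8200 = 0.003471 W
  P_R3 = (15 - 14.99)²/11 = 0.00001225 W
  P_R4 = (14.98 - 0)²/1200 = 0.1869 W
  P_R5 = (15 - 9.653)²/560 = 0.05105 W
  P_R6 = (15 - 14.98)²/2 = 0.0003117 W
  P_R7 = (15 - 0)²/910 = 0.2473 W
  P_R8 = (9.653 - 0)²/910 = 0.1024 W
  P_R9 = (14.98 - 14.99)²/33 = 0.000005407 W
P_total = P_R1 + P_R2 + P_R3 + P_R4 + P_R5 + P_R6 + P_R7 + P_R8 + P_R9 = 0.5936 W

Final answer: 0.5936 W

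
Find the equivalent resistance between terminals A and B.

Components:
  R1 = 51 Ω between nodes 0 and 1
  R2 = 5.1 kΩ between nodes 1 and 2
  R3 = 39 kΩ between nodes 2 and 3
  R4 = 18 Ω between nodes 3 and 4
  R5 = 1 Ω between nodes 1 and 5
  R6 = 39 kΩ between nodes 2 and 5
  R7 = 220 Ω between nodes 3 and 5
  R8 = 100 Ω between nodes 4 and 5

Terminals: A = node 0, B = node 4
The network is not a plain series/parallel combination. Inject a 1 A test current into terminal A (node 0) and return it from terminal B (node 4); then R_eq = V_A / (1 A).
Nodal analysis, taking node 4 as the 0 V reference.
Current source I_test pushes 1 A into node 0 and draws it out of node 4.
KCL at each unknown node (sum of currents leaving = 0; resistances in Ω):
  Node 0: (V_0 - V_1)/51 - 1 = 0
  Node 1: (V_1 - V_0)/51 + (V_1 - V_2)/5100 + (V_1 - V_5)/1 = 0
  Node 2: (V_2 - V_1)/5100 + (V_2 - V_3)/39000 + (V_2 - V_5)/39000 = 0
  Node 3: (V_3 - V_2)/39000 + (V_3 - 0)/18 + (V_3 - V_5)/220 = 0
  Node 5: (V_5 - V_1)/1 + (V_5 - V_2)/39000 + (V_5 - V_3)/220 + (V_5 - 0)/100 = 0
Collecting terms (coefficients in siemens):
  0.01961·V_0 - 0.01961·V_1 = 1
  1.02·V_1 - 0.01961·V_0 - 0.0001961·V_2 - 1·V_5 = 0
  0.0002474·V_2 - 0.0001961·V_1 - 0.00002564·V_3 - 0.00002564·V_5 = 0
  0.06013·V_3 - 0.00002564·V_2 - 0.004545·V_5 = 0
  1.015·V_5 - 1·V_1 - 0.00002564·V_2 - 0.004545·V_3 = 0
Solving these 5 simultaneous equations (Gaussian elimination) gives:
  V_0 = 122.3 V, V_1 = 71.31 V, V_2 = 64.37 V, V_3 = 5.343 V
  V_5 = 70.32 V
R_eq = V_0 / 1 A = 122.3 Ω

Final answer: 122.3 Ω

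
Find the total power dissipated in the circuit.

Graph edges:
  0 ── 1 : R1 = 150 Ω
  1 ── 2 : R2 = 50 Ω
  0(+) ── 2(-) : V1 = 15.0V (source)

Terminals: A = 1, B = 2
Nodal analysis, taking node 2 as the 0 V reference.
Source V1 fixes V_0 = 15 V.
KCL at each unknown node (sum of currents leaving = 0; resistances in Ω):
  Node 1: (V_1 - 15)/150 + (V_1 - 0)/50 = 0
Collecting terms: 0.02667 × V_1 = 0.1  =>  V_1 = 3.75 V
Power in each resistor, P = (ΔV)²/R:
  P_R1 = (15 - 3.75)²/150 = 0.8438 W
  P_R2 = (3.75 - 0)²/50 = 0.2812 W
P_total = P_R1 + P_R2 = 1.125 W

Final answer: 1.125 W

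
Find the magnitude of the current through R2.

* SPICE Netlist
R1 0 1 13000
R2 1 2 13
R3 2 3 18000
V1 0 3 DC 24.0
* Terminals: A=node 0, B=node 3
Nodal analysis, taking node 3 as the 0 V reference.
Source V1 fixes V_0 = 24 V.
KCL at each unknown node (sum of currents leaving = 0; resistances in Ω):
  Node 1: (V_1 - 24)/13000 + (V_1 - V_2)/13 = 0
  Node 2: (V_2 - V_1)/13 + (V_2 - 0)/18000 = 0
Collecting terms (coefficients in siemens):
  0.077·V_1 - 0.07692·V_2 = 0.001846
  0.07698·V_2 - 0.07692·V_1 = 0
Determinant D = (0.077)(0.07698) - (-0.07692)(-0.07692) = 0.00001019
V_1 = [(0.001846)(0.07698) - (-0.07692)(0)]/D = 13.94 V
V_2 = [(0.077)(0) - (0.001846)(-0.07692)]/D = 13.93 V
I_R2 = (V_1 - V_2)/R2 = (13.94 - 13.93)/13 = 0.0007739 A
|I_R2| = 0.0007739 A

Final answer: |I_R2| = 0.0007739 A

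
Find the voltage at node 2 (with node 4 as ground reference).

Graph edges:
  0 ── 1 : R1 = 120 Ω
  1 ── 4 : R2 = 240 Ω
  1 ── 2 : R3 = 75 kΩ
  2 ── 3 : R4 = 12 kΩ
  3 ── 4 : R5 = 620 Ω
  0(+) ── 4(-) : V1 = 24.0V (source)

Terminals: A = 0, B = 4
Nodal analysis, taking node 4 as the 0 V reference.
Source V1 fixes V_0 = 24 V.
KCL at each unknown node (sum of currents leaving = 0; resistances in Ω):
  Node 1: (V_1 - 24)/120 + (V_1 - 0)/240 + (V_1 - V_2)/75000 = 0
  Node 2: (V_2 - V_1)/75000 + (V_2 - V_3)/12000 = 0
  Node 3: (V_3 - V_2)/12000 + (V_3 - 0)/620 = 0
Collecting terms (coefficients in siemens):
  0.01251·V_1 - 0.00001333·V_2 = 0.2
  0.00009667·V_2 - 0.00001333·V_1 - 0.00008333·V_3 = 0
  0.001696·V_3 - 0.00008333·V_2 = 0
Solving these 3 simultaneous equations (Gaussian elimination) gives:
  V_1 = 15.99 V, V_2 = 2.302 V, V_3 = 0.1131 V
The requested potential is V_2 = 2.302 V.

Final answer: V_2 = 2.302 V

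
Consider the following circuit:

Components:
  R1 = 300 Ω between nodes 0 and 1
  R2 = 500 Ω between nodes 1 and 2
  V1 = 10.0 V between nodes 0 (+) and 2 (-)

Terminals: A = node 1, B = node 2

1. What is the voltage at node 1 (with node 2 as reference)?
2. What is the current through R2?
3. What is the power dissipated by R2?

Nodal analysis, taking node 2 as the 0 V reference.
Source V1 fixes V_0 = 10 V.
KCL at each unknown node (sum of currents leaving = 0; resistances in Ω):
  Node 1: (V_1 - 10)/300 + (V_1 - 0)/500 = 0
Collecting terms: 0.005333 × V_1 = 0.03333  =>  V_1 = 6.25 V
Part 1:
  Read off the nodal solution: V_1 = 6.25 V
Part 2:
  I_R2 = (V_1 - V_2)/R2 = (6.25 - 0)/500 = 0.0125 A
  Magnitude: I_R2 = 0.0125 A
Part 3:
  I_R2 = (V_1 - V_2)/R2 = (6.25 - 0)/500 = 0.0125 A
  P_R2 = I_R2² × R2 = (0.0125)² × 500 = 0.07812 W

Final answers:
1. V_1 = 6.25 V
2. I_R2 = 0.0125 A
3. P_R2 = 0.07812 W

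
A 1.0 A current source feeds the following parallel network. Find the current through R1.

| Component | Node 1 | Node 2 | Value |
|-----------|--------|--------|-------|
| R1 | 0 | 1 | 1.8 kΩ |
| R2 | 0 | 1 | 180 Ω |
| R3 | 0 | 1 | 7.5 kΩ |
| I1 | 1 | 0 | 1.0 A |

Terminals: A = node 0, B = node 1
All resistors sit directly between nodes 0 and 1, so they are in parallel and share one voltage V; the full source current 1 A splits among them.
1/R_par = 1/1800 + 1/180 + 1/7500 = 0.006244 S  =>  R_par = 160.1 Ω
V = I × R_par = 1 × 160.1 = 160.1 V
I_R1 = V/R1 = 160.1/1800 = 0.08897 A

Final answer: 0.08897 A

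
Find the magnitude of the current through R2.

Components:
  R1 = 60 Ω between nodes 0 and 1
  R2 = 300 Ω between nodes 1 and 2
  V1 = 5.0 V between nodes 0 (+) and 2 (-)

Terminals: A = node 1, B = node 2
Nodal analysis, taking node 2 as the 0 V reference.
Source V1 fixes V_0 = 5 V.
KCL at each unknown node (sum of currents leaving = 0; resistances in Ω):
  Node 1: (V_1 - 5)/60 + (V_1 - 0)/300 = 0
Collecting terms: 0.02 × V_1 = 0.08333  =>  V_1 = 4.167 V
I_R2 = (V_1 - V_2)/R2 = (4.167 - 0)/300 = 0.01389 A
|I_R2| = 0.01389 A

Final answer: |I_R2| = 0.01389 A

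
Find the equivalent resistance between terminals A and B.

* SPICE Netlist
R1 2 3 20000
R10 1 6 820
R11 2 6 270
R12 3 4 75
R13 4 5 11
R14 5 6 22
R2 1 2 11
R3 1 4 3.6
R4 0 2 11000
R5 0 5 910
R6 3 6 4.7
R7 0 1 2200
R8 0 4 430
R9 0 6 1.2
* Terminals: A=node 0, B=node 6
The network is not a plain series/parallel combination. Inject a 1 A test current into terminal A (node 0) and return it from terminal B (node 6); then R_eq = V_A / (1 A).
Nodal analysis, taking node 6 as the 0 V reference.
Current source I_test pushes 1 A into node 0 and draws it out of node 6.
KCL at each unknown node (sum of currents leaving = 0; resistances in Ω):
  Node 0: (V_0 - V_2)/11000 + (V_0 - V_5)/910 + (V_0 - V_1)/2200 + (V_0 - V_4)/430 + (V_0 - 0)/1.2 - 1 = 0
  Node 1: (V_1 - V_0)/2200 + (V_1 - V_2)/11 + (V_1 - V_4)/3.6 + (V_1 - 0)/820 = 0
  Node 2: (V_2 - V_0)/11000 + (V_2 - V_1)/11 + (V_2 - V_3)/20000 + (V_2 - 0)/270 = 0
  Node 3: (V_3 - V_2)/20000 + (V_3 - 0)/4.7 + (V_3 - V_4)/75 = 0
  Node 4: (V_4 - V_0)/430 + (V_4 - V_1)/3.6 + (V_4 - V_3)/75 + (V_4 - V_5)/11 = 0
  Node 5: (V_5 - V_0)/910 + (V_5 - V_4)/11 + (V_5 - 0)/22 = 0
Collecting terms (coefficients in siemens):
  0.8373·V_0 - 0.0004545·V_1 - 0.00009091·V_2 - 0.002326·V_4 - 0.001099·V_5 = 1
  0.3704·V_1 - 0.0004545·V_0 - 0.09091·V_2 - 0.2778·V_4 = 0
  0.09475·V_2 - 0.00009091·V_0 - 0.09091·V_1 - 0.00005·V_3 = 0
  0.2261·V_3 - 0.00005·V_2 - 0.01333·V_4 = 0
  0.3843·V_4 - 0.002326·V_0 - 0.2778·V_1 - 0.01333·V_3 - 0.09091·V_5 = 0
  0.1375·V_5 - 0.001099·V_0 - 0.09091·V_4 = 0
Solving these 6 simultaneous equations (Gaussian elimination) gives:
  V_0 = 1.195 V, V_1 = 0.08478 V, V_2 = 0.08249 V, V_3 = 0.004976 V
  V_4 = 0.08409 V, V_5 = 0.06516 V
R_eq = V_0 / 1 A = 1.195 Ω

Final answer: 1.195 Ω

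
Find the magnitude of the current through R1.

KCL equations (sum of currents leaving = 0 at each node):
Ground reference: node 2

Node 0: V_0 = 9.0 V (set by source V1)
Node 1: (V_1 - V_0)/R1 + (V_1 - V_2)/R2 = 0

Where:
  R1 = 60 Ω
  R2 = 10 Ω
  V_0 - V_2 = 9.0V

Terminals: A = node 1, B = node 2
Nodal analysis, taking node 2 as the 0 V reference.
Source V1 fixes V_0 = 9 V.
KCL at each unknown node (sum of currents leaving = 0; resistances in Ω):
  Node 1: (V_1 - 9)/60 + (V_1 - 0)/10 = 0
Collecting terms: 0.1167 × V_1 = 0.15  =>  V_1 = 1.286 V
I_R1 = (V_0 - V_1)/R1 = (9 - 1.286)/60 = 0.1286 A
|I_R1| = 0.1286 A

Final answer: |I_R1| = 0.1286 A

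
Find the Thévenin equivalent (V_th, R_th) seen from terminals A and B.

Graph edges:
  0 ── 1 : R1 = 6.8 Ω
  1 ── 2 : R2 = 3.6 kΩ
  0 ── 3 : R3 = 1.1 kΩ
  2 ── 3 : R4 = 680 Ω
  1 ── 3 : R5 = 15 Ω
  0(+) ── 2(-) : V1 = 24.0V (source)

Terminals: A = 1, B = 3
Step 1 — V_th is the open-circuit voltage V_A - V_B (nothing connected across the terminals).
Nodal analysis, taking node 2 as the 0 V reference.
Source V1 fixes V_0 = 24 V.
KCL at each unknown node (sum of currents leaving = 0; resistances in Ω):
  Node 1: (V_1 - 24)/6.8 + (V_1 - 0)/3600 + (V_1 - V_3)/15 = 0
  Node 3: (V_3 - 24)/1100 + (V_3 - 0)/680 + (V_3 - V_1)/15 = 0
Collecting terms (coefficients in siemens):
  0.214·V_1 - 0.06667·V_3 = 3.529
  0.06905·V_3 - 0.06667·V_1 = 0.02182
Determinant D = (0.214)(0.06905) - (-0.06667)(-0.06667) = 0.01033
V_1 = [(3.529)(0.06905) - (-0.06667)(0.02182)]/D = 23.73 V
V_3 = [(0.214)(0.02182) - (3.529)(-0.06667)]/D = 23.23 V
V_th = V_1 - V_3 = 23.73 - 23.23 = 0.5018 V
Step 2 — R_th: zero the source — replace V1 by a short circuit (node 2 merges into node 0) — and find the resistance seen between A (node 1) and B (node 3).
Reduce the network between node 1 (A) and node 3 (B) by series/parallel combination:
  Rp1 = R1 ‖ R2 (parallel, both between nodes 0 and 1) = 1/(1/6.8 + 1/3600) = 6.787 Ω
  Rp2 = R3 ‖ R4 (parallel, both between nodes 0 and 3) = 1/(1/1100 + 1/680) = 420.2 Ω
  Rs1 = Rp1 + Rp2 (series, joined only at node 0) = 6.787 + 420.2 = 427 Ω
  Rp3 = R5 ‖ Rs1 (parallel, both between nodes 1 and 3) = 1/(1/15 + 1/427) = 14.49 Ω
R_th = 14.49 Ω

Final answer: V_th = 0.5018 V, R_th = 14.49 Ω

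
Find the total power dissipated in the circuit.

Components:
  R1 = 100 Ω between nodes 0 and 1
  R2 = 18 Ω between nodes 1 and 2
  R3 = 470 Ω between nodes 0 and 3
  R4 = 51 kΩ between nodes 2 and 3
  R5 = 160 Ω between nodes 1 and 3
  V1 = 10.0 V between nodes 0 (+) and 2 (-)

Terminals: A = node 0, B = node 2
Nodal analysis, taking node 2 as the 0 V reference.
Source V1 fixes V_0 = 10 V.
KCL at each unknown node (sum of currents leaving = 0; resistances in Ω):
  Node 1: (V_1 - 10)/100 + (V_1 - 0)/18 + (V_1 - V_3)/160 = 0
  Node 3: (V_3 - 10)/470 + (V_3 - 0)/51000 + (V_3 - V_1)/160 = 0
Collecting terms (coefficients in siemens):
  0.07181·V_1 - 0.00625·V_3 = 0.1
  0.008397·V_3 - 0.00625·V_1 = 0.02128
Determinant D = (0.07181)(0.008397) - (-0.00625)(-0.00625) = 0.0005639
V_1 = [(0.1)(0.008397) - (-0.00625)(0.02128)]/D = 1.725 V
V_3 = [(0.07181)(0.02128) - (0.1)(-0.00625)]/D = 3.818 V
Power in each resistor, P = (ΔV)²/R:
  P_R1 = (10 - 1.725)²/100 = 0.6848 W
  P_R2 = (1.725 - 0)²/18 = 0.1653 W
  P_R3 = (10 - 3.818)²/470 = 0.08132 W
  P_R4 = (0 - 3.818)²/51000 = 0.0002858 W
  P_R5 = (1.725 - 3.818)²/160 = 0.02737 W
P_total = P_R1 + P_R2 + P_R3 + P_R4 + P_R5 = 0.959 W

Final answer: 0.959 W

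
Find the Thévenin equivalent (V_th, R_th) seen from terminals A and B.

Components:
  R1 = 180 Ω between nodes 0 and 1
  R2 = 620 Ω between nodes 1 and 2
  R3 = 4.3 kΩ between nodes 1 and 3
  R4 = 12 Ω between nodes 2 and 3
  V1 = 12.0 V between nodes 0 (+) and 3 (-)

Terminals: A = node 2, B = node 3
Step 1 — V_th is the open-circuit voltage V_A - V_B (nothing connected across the terminals).
Nodal analysis, taking node 3 as the 0 V reference.
Source V1 fixes V_0 = 12 V.
KCL at each unknown node (sum of currents leaving = 0; resistances in Ω):
  Node 1: (V_1 - 12)/180 + (V_1 - V_2)/620 + (V_1 - 0)/4300 = 0
  Node 2: (V_2 - V_1)/620 + (V_2 - 0)/12 = 0
Collecting terms (coefficients in siemens):
  0.007401·V_1 - 0.001613·V_2 = 0.06667
  0.08495·V_2 - 0.001613·V_1 = 0
Determinant D = (0.007401)(0.08495) - (-0.001613)(-0.001613) = 0.0006261
V_1 = [(0.06667)(0.08495) - (-0.001613)(0)]/D = 9.045 V
V_2 = [(0.007401)(0) - (0.06667)(-0.001613)]/D = 0.1717 V
V_th = V_2 - V_3 = 0.1717 - 0 = 0.1717 V
Step 2 — R_th: zero the source — replace V1 by a short circuit (node 3 merges into node 0) — and find the resistance seen between A (node 2) and B (node 0).
Reduce the network between node 2 (A) and node 0 (B) by series/parallel combination:
  Rp1 = R1 ‖ R3 (parallel, both between nodes 0 and 1) = 1/(1/180 + 1/4300) = 172.8 Ω
  Rs1 = R2 + Rp1 (series, joined only at node 1) = 620 + 172.8 = 792.8 Ω
  Rp2 = R4 ‖ Rs1 (parallel, both between nodes 0 and 2) = 1/(1/12 + 1/792.8) = 11.82 Ω
R_th = 11.82 Ω

Final answer: V_th = 0.1717 V, R_th = 11.82 Ω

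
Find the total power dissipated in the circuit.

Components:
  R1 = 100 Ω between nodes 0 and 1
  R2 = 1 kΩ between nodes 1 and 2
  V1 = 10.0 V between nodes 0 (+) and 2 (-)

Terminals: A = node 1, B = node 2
Nodal analysis, taking node 2 as the 0 V reference.
Source V1 fixes V_0 = 10 V.
KCL at each unknown node (sum of currents leaving = 0; resistances in Ω):
  Node 1: (V_1 - 10)/100 + (V_1 - 0)/1000 = 0
Collecting terms: 0.011 × V_1 = 0.1  =>  V_1 = 9.091 V
Power in each resistor, P = (ΔV)²/R:
  P_R1 = (10 - 9.091)²/100 = 0.008264 W
  P_R2 = (9.091 - 0)²/1000 = 0.08264 W
P_total = P_R1 + P_R2 = 0.09091 W

Final answer: 0.09091 W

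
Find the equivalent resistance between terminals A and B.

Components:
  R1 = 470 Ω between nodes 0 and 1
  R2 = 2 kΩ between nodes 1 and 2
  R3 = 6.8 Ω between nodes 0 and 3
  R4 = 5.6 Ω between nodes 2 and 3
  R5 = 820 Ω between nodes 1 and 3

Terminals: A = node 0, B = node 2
The network is not a plain series/parallel combination. Inject a 1 A test current into terminal A (node 0) and return it from terminal B (node 2); then R_eq = V_A / (1 A).
Nodal analysis, taking node 2 as the 0 V reference.
Current source I_test pushes 1 A into node 0 and draws it out of node 2.
KCL at each unknown node (sum of currents leaving = 0; resistances in Ω):
  Node 0: (V_0 - V_1)/470 + (V_0 - V_3)/6.8 - 1 = 0
  Node 1: (V_1 - V_0)/470 + (V_1 - 0)/2000 + (V_1 - V_3)/820 = 0
  Node 3: (V_3 - V_0)/6.8 + (V_3 - V_1)/820 + (V_3 - 0)/5.6 = 0
Collecting terms (coefficients in siemens):
  0.1492·V_0 - 0.002128·V_1 - 0.1471·V_3 = 1
  0.003847·V_1 - 0.002128·V_0 - 0.00122·V_3 = 0
  0.3268·V_3 - 0.1471·V_0 - 0.00122·V_1 = 0
Solving these 3 simultaneous equations (Gaussian elimination) gives:
  V_0 = 12.32 V, V_1 = 8.582 V, V_3 = 5.576 V
R_eq = V_0 / 1 A = 12.32 Ω

Final answer: 12.32 Ω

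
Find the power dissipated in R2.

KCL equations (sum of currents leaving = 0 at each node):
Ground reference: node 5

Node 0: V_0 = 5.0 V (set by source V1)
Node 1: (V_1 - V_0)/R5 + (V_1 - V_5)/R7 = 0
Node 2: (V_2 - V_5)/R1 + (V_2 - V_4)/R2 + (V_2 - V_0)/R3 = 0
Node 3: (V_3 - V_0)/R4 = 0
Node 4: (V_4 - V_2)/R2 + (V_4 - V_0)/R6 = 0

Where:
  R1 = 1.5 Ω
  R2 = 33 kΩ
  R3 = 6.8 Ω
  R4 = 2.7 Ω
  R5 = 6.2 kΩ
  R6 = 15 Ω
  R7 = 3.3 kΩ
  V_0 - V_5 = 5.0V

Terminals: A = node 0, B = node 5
Nodal analysis, taking node 5 as the 0 V reference.
Source V1 fixes V_0 = 5 V.
KCL at each unknown node (sum of currents leaving = 0; resistances in Ω):
  Node 1: (V_1 - 5)/6200 + (V_1 - 0)/3300 = 0
  Node 2: (V_2 - 0)/1.5 + (V_2 - V_4)/33000 + (V_2 - 5)/6.8 = 0
  Node 3: (V_3 - 5)/2.7 = 0
  Node 4: (V_4 - V_2)/33000 + (V_4 - 5)/15 = 0
Collecting terms (coefficients in siemens):
  0.0004643·V_1 = 0.0008065
  0.8138·V_2 - 0.0000303·V_4 = 0.7353
  0.3704·V_3 = 1.852
  0.0667·V_4 - 0.0000303·V_2 = 0.3333
Solving these 4 simultaneous equations (Gaussian elimination) gives:
  V_1 = 1.737 V, V_2 = 0.9038 V, V_3 = 5 V, V_4 = 4.998 V
I_R2 = (V_2 - V_4)/R2 = (0.9038 - 4.998)/33000 = -0.0001241 A
P_R2 = I_R2² × R2 = (-0.0001241)² × 33000 = 0.000508 W

Final answer: 0.000508 W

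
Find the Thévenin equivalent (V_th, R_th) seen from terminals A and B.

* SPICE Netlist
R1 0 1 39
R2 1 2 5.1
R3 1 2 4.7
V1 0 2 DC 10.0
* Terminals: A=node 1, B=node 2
Step 1 — V_th is the open-circuit voltage V_A - V_B (nothing connected across the terminals).
Nodal analysis, taking node 2 as the 0 V reference.
Source V1 fixes V_0 = 10 V.
KCL at each unknown node (sum of currents leaving = 0; resistances in Ω):
  Node 1: (V_1 - 10)/39 + (V_1 - 0)/5.1 + (V_1 - 0)/4.7 = 0
Collecting terms: 0.4345 × V_1 = 0.2564  =>  V_1 = 0.5901 V
V_th = V_1 - V_2 = 0.5901 - 0 = 0.5901 V
Step 2 — R_th: zero the source — replace V1 by a short circuit (node 2 merges into node 0) — and find the resistance seen between A (node 1) and B (node 0).
Reduce the network between node 1 (A) and node 0 (B) by series/parallel combination:
  Rp1 = R1 ‖ R2 ‖ R3 (parallel, all between nodes 0 and 1) = 1/(1/39 + 1/5.1 + 1/4.7) = 2.302 Ω
R_th = 2.302 Ω

Final answer: V_th = 0.5901 V, R_th = 2.302 Ω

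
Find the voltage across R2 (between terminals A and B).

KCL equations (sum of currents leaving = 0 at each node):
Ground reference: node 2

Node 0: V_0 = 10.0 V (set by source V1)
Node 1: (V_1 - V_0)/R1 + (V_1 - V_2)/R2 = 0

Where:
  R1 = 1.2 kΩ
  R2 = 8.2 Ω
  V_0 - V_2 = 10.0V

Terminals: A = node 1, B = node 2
R1 and R2 are in series across V1 (node 0 → node 1 → node 2), and the output A–B is taken across R2, so this is a voltage divider.
Series current: I = V1/(R1 + R2) = 10/(1200 + 8.2) = 10/1208 = 0.008277 A
V_R2 = I × R2 = V1 × R2/(R1 + R2) = 10 × 8.2/1208 = 0.06787 V

Final answer: 0.06787 V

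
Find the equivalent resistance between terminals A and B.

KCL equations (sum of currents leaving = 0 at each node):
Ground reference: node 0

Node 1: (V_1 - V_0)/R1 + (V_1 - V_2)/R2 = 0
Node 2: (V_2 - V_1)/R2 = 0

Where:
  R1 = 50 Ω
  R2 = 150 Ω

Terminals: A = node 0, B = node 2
Reduce the network between node 0 (A) and node 2 (B) by series/parallel combination:
  Rs1 = R1 + R2 (series, joined only at node 1) = 50 + 150 = 200 Ω
R_eq = 200 Ω

Final answer: 200 Ω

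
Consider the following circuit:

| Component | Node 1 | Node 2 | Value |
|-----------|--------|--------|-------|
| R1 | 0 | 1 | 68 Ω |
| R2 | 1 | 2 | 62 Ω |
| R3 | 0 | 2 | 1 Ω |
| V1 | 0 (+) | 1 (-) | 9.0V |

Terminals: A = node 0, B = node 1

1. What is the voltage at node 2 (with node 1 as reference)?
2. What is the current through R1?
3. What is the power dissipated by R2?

Nodal analysis, taking node 1 as the 0 V reference.
Source V1 fixes V_0 = 9 V.
KCL at each unknown node (sum of currents leaving = 0; resistances in Ω):
  Node 2: (V_2 - 0)/62 + (V_2 - 9)/1 = 0
Collecting terms: 1.016 × V_2 = 9  =>  V_2 = 8.857 V
Part 1:
  Read off the nodal solution: V_2 = 8.857 V
Part 2:
  I_R1 = (V_0 - V_1)/R1 = (9 - 0)/68 = 0.1324 A
  Magnitude: I_R1 = 0.1324 A
Part 3:
  I_R2 = (V_1 - V_2)/R2 = (0 - 8.857)/62 = -0.1429 A
  P_R2 = I_R2² × R2 = (-0.1429)² × 62 = 1.265 W

Final answers:
1. V_2 = 8.857 V
2. I_R1 = 0.1324 A
3. P_R2 = 1.265 W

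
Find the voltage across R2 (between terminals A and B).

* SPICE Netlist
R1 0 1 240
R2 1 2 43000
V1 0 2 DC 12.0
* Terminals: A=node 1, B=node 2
R1 and R2 are in series across V1 (node 0 → node 1 → node 2), and the output A–B is taken across R2, so this is a voltage divider.
Series current: I = V1/(R1 + R2) = 12/(240 + 43000) = 12/43240 = 0.0002775 A
V_R2 = I × R2 = V1 × R2/(R1 + R2) = 12 × 43000/43240 = 11.93 V

Final answer: 11.93 V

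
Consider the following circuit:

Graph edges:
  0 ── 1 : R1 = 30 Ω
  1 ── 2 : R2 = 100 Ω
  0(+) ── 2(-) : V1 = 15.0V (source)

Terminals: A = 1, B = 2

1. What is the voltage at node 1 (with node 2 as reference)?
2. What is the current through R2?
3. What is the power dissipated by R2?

Nodal analysis, taking node 2 as the 0 V reference.
Source V1 fixes V_0 = 15 V.
KCL at each unknown node (sum of currents leaving = 0; resistances in Ω):
  Node 1: (V_1 - 15)/30 + (V_1 - 0)/100 = 0
Collecting terms: 0.04333 × V_1 = 0.5  =>  V_1 = 11.54 V
Part 1:
  Read off the nodal solution: V_1 = 11.54 V
Part 2:
  I_R2 = (V_1 - V_2)/R2 = (11.54 - 0)/100 = 0.1154 A
  Magnitude: I_R2 = 0.1154 A
Part 3:
  I_R2 = (V_1 - V_2)/R2 = (11.54 - 0)/100 = 0.1154 A
  P_R2 = I_R2² × R2 = (0.1154)² × 100 = 1.331 W

Final answers:
1. V_1 = 11.54 V
2. I_R2 = 0.1154 A
3. P_R2 = 1.331 W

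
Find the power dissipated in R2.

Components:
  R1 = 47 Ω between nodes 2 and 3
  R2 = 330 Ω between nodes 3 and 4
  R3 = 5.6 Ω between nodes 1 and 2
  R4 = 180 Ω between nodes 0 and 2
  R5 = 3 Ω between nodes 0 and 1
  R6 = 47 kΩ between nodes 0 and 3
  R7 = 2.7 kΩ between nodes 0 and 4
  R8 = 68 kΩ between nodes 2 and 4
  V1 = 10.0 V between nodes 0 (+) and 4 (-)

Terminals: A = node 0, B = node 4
Nodal analysis, taking node 4 as the 0 V reference.
Source V1 fixes V_0 = 10 V.
KCL at each unknown node (sum of currents leaving = 0; resistances in Ω):
  Node 1: (V_1 - V_2)/5.6 + (V_1 - 10)/3 = 0
  Node 2: (V_2 - V_3)/47 + (V_2 - V_1)/5.6 + (V_2 - 10)/180 + (V_2 - 0)/68000 = 0
  Node 3: (V_3 - V_2)/47 + (V_3 - 0)/330 + (V_3 - 10)/47000 = 0
Collecting terms (coefficients in siemens):
  0.5119·V_1 - 0.1786·V_2 = 3.333
  0.2054·V_2 - 0.1786·V_1 - 0.02128·V_3 = 0.05556
  0.02433·V_3 - 0.02128·V_2 = 0.0002128
Solving these 3 simultaneous equations (Gaussian elimination) gives:
  V_1 = 9.925 V, V_2 = 9.786 V, V_3 = 8.567 V
I_R2 = (V_3 - V_4)/R2 = (8.567 - 0)/330 = 0.02596 A
P_R2 = I_R2² × R2 = (0.02596)² × 330 = 0.2224 W

Final answer: 0.2224 W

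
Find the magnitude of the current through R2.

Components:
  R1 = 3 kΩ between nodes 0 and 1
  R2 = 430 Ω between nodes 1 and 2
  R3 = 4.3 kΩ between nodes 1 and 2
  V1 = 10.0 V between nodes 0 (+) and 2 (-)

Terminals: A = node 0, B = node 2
Nodal analysis, taking node 2 as the 0 V reference.
Source V1 fixes V_0 = 10 V.
KCL at each unknown node (sum of currents leaving = 0; resistances in Ω):
  Node 1: (V_1 - 10)/3000 + (V_1 - 0)/430 + (V_1 - 0)/4300 = 0
Collecting terms: 0.002891 × V_1 = 0.003333  =>  V_1 = 1.153 V
I_R2 = (V_1 - V_2)/R2 = (1.153 - 0)/430 = 0.002681 A
|I_R2| = 0.002681 A

Final answer: |I_R2| = 0.002681 A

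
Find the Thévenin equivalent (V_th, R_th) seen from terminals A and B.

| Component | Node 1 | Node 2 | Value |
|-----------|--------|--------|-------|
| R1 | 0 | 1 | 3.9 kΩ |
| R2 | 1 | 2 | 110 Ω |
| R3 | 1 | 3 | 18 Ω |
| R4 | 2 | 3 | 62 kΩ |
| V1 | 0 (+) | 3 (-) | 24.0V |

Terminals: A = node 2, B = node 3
Step 1 — V_th is the open-circuit voltage V_A - V_B (nothing connected across the terminals).
Nodal analysis, taking node 3 as the 0 V reference.
Source V1 fixes V_0 = 24 V.
KCL at each unknown node (sum of currents leaving = 0; resistances in Ω):
  Node 1: (V_1 - 24)/3900 + (V_1 - V_2)/110 + (V_1 - 0)/18 = 0
  Node 2: (V_2 - V_1)/110 + (V_2 - 0)/62000 = 0
Collecting terms (coefficients in siemens):
  0.0649·V_1 - 0.009091·V_2 = 0.006154
  0.009107·V_2 - 0.009091·V_1 = 0
Determinant D = (0.0649)(0.009107) - (-0.009091)(-0.009091) = 0.0005084
V_1 = [(0.006154)(0.009107) - (-0.009091)(0)]/D = 0.1102 V
V_2 = [(0.0649)(0) - (0.006154)(-0.009091)]/D = 0.11 V
V_th = V_2 - V_3 = 0.11 - 0 = 0.11 V
Step 2 — R_th: zero the source — replace V1 by a short circuit (node 3 merges into node 0) — and find the resistance seen between A (node 2) and B (node 0).
Reduce the network between node 2 (A) and node 0 (B) by series/parallel combination:
  Rp1 = R1 ‖ R3 (parallel, both between nodes 0 and 1) = 1/(1/3900 + 1/18) = 17.92 Ω
  Rs1 = R2 + Rp1 (series, joined only at node 1) = 110 + 17.92 = 127.9 Ω
  Rp2 = R4 ‖ Rs1 (parallel, both between nodes 0 and 2) = 1/(1/62000 + 1/127.9) = 127.7 Ω
R_th = 127.7 Ω

Final answer: V_th = 0.11 V, R_th = 127.7 Ω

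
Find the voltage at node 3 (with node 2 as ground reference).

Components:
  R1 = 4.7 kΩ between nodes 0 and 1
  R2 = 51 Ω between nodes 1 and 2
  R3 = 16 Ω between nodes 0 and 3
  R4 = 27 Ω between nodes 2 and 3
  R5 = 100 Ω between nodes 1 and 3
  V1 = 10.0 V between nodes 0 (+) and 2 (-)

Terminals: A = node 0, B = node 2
Nodal analysis, taking node 2 as the 0 V reference.
Source V1 fixes V_0 = 10 V.
KCL at each unknown node (sum of currents leaving = 0; resistances in Ω):
  Node 1: (V_1 - 10)/4700 + (V_1 - 0)/51 + (V_1 - V_3)/100 = 0
  Node 3: (V_3 - 10)/16 + (V_3 - 0)/27 + (V_3 - V_1)/100 = 0
Collecting terms (coefficients in siemens):
  0.02982·V_1 - 0.01·V_3 = 0.002128
  0.1095·V_3 - 0.01·V_1 = 0.625
Determinant D = (0.02982)(0.1095) - (-0.01)(-0.01) = 0.003166
V_1 = [(0.002128)(0.1095) - (-0.01)(0.625)]/D = 2.047 V
V_3 = [(0.02982)(0.625) - (0.002128)(-0.01)]/D = 5.893 V
The requested potential is V_3 = 5.893 V.

Final answer: V_3 = 5.893 V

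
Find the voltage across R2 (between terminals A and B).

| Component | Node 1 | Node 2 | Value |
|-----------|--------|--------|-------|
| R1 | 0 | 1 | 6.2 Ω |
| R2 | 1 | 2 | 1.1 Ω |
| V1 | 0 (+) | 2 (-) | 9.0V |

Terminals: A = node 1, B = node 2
R1 and R2 are in series across V1 (node 0 → node 1 → node 2), and the output A–B is taken across R2, so this is a voltage divider.
Series current: I = V1/(R1 + R2) = 9/(6.2 + 1.1) = 9/7.3 = 1.233 A
V_R2 = I × R2 = V1 × R2/(R1 + R2) = 9 × 1.1/7.3 = 1.356 V

Final answer: 1.356 V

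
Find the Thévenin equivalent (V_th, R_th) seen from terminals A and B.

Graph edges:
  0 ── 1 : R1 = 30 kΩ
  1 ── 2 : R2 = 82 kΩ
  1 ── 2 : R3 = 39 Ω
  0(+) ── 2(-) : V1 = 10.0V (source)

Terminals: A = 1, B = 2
Step 1 — V_th is the open-circuit voltage V_A - V_B (nothing connected across the terminals).
Nodal analysis, taking node 2 as the 0 V reference.
Source V1 fixes V_0 = 10 V.
KCL at each unknown node (sum of currents leaving = 0; resistances in Ω):
  Node 1: (V_1 - 10)/30000 + (V_1 - 0)/82000 + (V_1 - 0)/39 = 0
Collecting terms: 0.02569 × V_1 = 0.0003333  =>  V_1 = 0.01298 V
V_th = V_1 - V_2 = 0.01298 - 0 = 0.01298 V
Step 2 — R_th: zero the source — replace V1 by a short circuit (node 2 merges into node 0) — and find the resistance seen between A (node 1) and B (node 0).
Reduce the network between node 1 (A) and node 0 (B) by series/parallel combination:
  Rp1 = R1 ‖ R2 ‖ R3 (parallel, all between nodes 0 and 1) = 1/(1/30000 + 1/82000 + 1/39) = 38.93 Ω
R_th = 38.93 Ω

Final answer: V_th = 0.01298 V, R_th = 38.93 Ω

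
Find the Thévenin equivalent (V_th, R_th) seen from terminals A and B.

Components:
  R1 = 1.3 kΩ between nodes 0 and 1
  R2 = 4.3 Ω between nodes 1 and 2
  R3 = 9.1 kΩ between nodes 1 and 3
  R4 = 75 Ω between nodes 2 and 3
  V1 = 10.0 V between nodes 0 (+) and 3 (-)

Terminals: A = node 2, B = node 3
Step 1 — V_th is the open-circuit voltage V_A - V_B (nothing connected across the terminals).
Nodal analysis, taking node 3 as the 0 V reference.
Source V1 fixes V_0 = 10 V.
KCL at each unknown node (sum of currents leaving = 0; resistances in Ω):
  Node 1: (V_1 - 10)/1300 + (V_1 - V_2)/4.3 + (V_1 - 0)/9100 = 0
  Node 2: (V_2 - V_1)/4.3 + (V_2 - 0)/75 = 0
Collecting terms (coefficients in siemens):
  0.2334·V_1 - 0.2326·V_2 = 0.007692
  0.2459·V_2 - 0.2326·V_1 = 0
Determinant D = (0.2334)(0.2459) - (-0.2326)(-0.2326) = 0.003317
V_1 = [(0.007692)(0.2459) - (-0.2326)(0)]/D = 0.5702 V
V_2 = [(0.2334)(0) - (0.007692)(-0.2326)]/D = 0.5393 V
V_th = V_2 - V_3 = 0.5393 - 0 = 0.5393 V
Step 2 — R_th: zero the source — replace V1 by a short circuit (node 3 merges into node 0) — and find the resistance seen between A (node 2) and B (node 0).
Reduce the network between node 2 (A) and node 0 (B) by series/parallel combination:
  Rp1 = R1 ‖ R3 (parallel, both between nodes 0 and 1) = 1/(1/1300 + 1/9100) = 1138 Ω
  Rs1 = R2 + Rp1 (series, joined only at node 1) = 4.3 + 1138 = 1142 Ω
  Rp2 = R4 ‖ Rs1 (parallel, both between nodes 0 and 2) = 1/(1/75 + 1/1142) = 70.38 Ω
R_th = 70.38 Ω

Final answer: V_th = 0.5393 V, R_th = 70.38 Ω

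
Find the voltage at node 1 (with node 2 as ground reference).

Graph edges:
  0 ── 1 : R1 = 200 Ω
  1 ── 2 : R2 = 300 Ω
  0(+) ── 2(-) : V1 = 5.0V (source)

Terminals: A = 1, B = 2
Nodal analysis, taking node 2 as the 0 V reference.
Source V1 fixes V_0 = 5 V.
KCL at each unknown node (sum of currents leaving = 0; resistances in Ω):
  Node 1: (V_1 - 5)/200 + (V_1 - 0)/300 = 0
Collecting terms: 0.008333 × V_1 = 0.025  =>  V_1 = 3 V
The requested potential is V_1 = 3 V.

Final answer: V_1 = 3 V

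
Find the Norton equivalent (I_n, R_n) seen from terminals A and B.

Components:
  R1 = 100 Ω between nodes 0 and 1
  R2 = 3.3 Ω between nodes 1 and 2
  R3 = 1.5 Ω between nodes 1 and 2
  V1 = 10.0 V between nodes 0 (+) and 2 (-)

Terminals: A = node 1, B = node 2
Find the Thévenin equivalent first; then I_n = V_th/R_th and R_n = R_th.
Step 1 — V_th is the open-circuit voltage V_A - V_B (nothing connected across the terminals).
Nodal analysis, taking node 2 as the 0 V reference.
Source V1 fixes V_0 = 10 V.
KCL at each unknown node (sum of currents leaving = 0; resistances in Ω):
  Node 1: (V_1 - 10)/100 + (V_1 - 0)/3.3 + (V_1 - 0)/1.5 = 0
Collecting terms: 0.9797 × V_1 = 0.1  =>  V_1 = 0.1021 V
V_th = V_1 - V_2 = 0.1021 - 0 = 0.1021 V
Step 2 — R_th: zero the source — replace V1 by a short circuit (node 2 merges into node 0) — and find the resistance seen between A (node 1) and B (node 0).
Reduce the network between node 1 (A) and node 0 (B) by series/parallel combination:
  Rp1 = R1 ‖ R2 ‖ R3 (parallel, all between nodes 0 and 1) = 1/(1/100 + 1/3.3 + 1/1.5) = 1.021 Ω
R_th = 1.021 Ω
I_n = V_th/R_th = 0.1021/1.021 = 0.1 A, and R_n = R_th = 1.021 Ω

Final answer: I_n = 0.1 A, R_n = 1.021 Ω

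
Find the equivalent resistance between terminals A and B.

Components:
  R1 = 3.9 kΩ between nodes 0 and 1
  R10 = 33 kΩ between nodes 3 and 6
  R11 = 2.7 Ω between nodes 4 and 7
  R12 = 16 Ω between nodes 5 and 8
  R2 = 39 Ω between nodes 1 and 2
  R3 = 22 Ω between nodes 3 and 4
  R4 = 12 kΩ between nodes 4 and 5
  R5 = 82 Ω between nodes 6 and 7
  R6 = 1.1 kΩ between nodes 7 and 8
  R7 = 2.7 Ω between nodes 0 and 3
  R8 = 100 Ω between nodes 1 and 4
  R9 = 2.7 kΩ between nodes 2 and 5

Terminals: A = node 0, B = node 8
The network is not a plain series/parallel combination. Inject a 1 A test current into terminal A (node 0) and return it from terminal B (node 8); then R_eq = V_A / (1 A).
Nodal analysis, taking node 8 as the 0 V reference.
Current source I_test pushes 1 A into node 0 and draws it out of node 8.
KCL at each unknown node (sum of currents leaving = 0; resistances in Ω):
  Node 0: (V_0 - V_1)/3900 + (V_0 - V_3)/2.7 - 1 = 0
  Node 1: (V_1 - V_0)/3900 + (V_1 - V_2)/39 + (V_1 - V_4)/100 = 0
  Node 2: (V_2 - V_1)/39 + (V_2 - V_5)/2700 = 0
  Node 3: (V_3 - V_0)/2.7 + (V_3 - V_4)/22 + (V_3 - V_6)/33000 = 0
  Node 4: (V_4 - V_1)/100 + (V_4 - V_3)/22 + (V_4 - V_5)/12000 + (V_4 - V_7)/2.7 = 0
  Node 5: (V_5 - V_2)/2700 + (V_5 - V_4)/12000 + (V_5 - 0)/16 = 0
  Node 6: (V_6 - V_3)/33000 + (V_6 - V_7)/82 = 0
  Node 7: (V_7 - V_4)/2.7 + (V_7 - V_6)/82 + (V_7 - 0)/1100 = 0
Collecting terms (coefficients in siemens):
  0.3706·V_0 - 0.0002564·V_1 - 0.3704·V_3 = 1
  0.0359·V_1 - 0.0002564·V_0 - 0.02564·V_2 - 0.01·V_4 = 0
  0.02601·V_2 - 0.02564·V_1 - 0.0003704·V_5 = 0
  0.4159·V_3 - 0.3704·V_0 - 0.04545·V_4 - 0.0000303·V_6 = 0
  0.4259·V_4 - 0.01·V_1 - 0.04545·V_3 - 0.00008333·V_5 - 0.3704·V_7 = 0
  0.06295·V_5 - 0.0003704·V_2 - 0.00008333·V_4 = 0
  0.01223·V_6 - 0.0000303·V_3 - 0.0122·V_7 = 0
  0.3835·V_7 - 0.3704·V_4 - 0.0122·V_6 = 0
Solving these 8 simultaneous equations (Gaussian elimination) gives:
  V_0 = 770.6 V, V_1 = 721.4 V, V_2 = 711.2 V, V_3 = 768 V
  V_4 = 746.3 V, V_5 = 5.172 V, V_6 = 744.5 V, V_7 = 744.4 V
R_eq = V_0 / 1 A = 770.6 Ω

Final answer: 770.6 Ω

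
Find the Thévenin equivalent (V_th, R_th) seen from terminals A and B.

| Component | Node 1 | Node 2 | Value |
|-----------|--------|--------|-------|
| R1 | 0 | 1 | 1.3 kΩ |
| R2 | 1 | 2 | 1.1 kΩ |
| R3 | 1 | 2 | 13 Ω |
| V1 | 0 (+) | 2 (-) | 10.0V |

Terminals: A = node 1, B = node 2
Step 1 — V_th is the open-circuit voltage V_A - V_B (nothing connected across the terminals).
Nodal analysis, taking node 2 as the 0 V reference.
Source V1 fixes V_0 = 10 V.
KCL at each unknown node (sum of currents leaving = 0; resistances in Ω):
  Node 1: (V_1 - 10)/1300 + (V_1 - 0)/1100 + (V_1 - 0)/13 = 0
Collecting terms: 0.0786 × V_1 = 0.007692  =>  V_1 = 0.09786 V
V_th = V_1 - V_2 = 0.09786 - 0 = 0.09786 V
Step 2 — R_th: zero the source — replace V1 by a short circuit (node 2 merges into node 0) — and find the resistance seen between A (node 1) and B (node 0).
Reduce the network between node 1 (A) and node 0 (B) by series/parallel combination:
  Rp1 = R1 ‖ R2 ‖ R3 (parallel, all between nodes 0 and 1) = 1/(1/1300 + 1/1100 + 1/13) = 12.72 Ω
R_th = 12.72 Ω

Final answer: V_th = 0.09786 V, R_th = 12.72 Ω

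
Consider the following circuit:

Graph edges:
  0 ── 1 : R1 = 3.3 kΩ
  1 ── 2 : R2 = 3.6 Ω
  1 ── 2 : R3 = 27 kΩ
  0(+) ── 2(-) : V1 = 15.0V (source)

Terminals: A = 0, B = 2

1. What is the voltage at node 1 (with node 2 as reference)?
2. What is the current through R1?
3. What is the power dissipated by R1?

Nodal analysis, taking node 2 as the 0 V reference.
Source V1 fixes V_0 = 15 V.
KCL at each unknown node (sum of currents leaving = 0; resistances in Ω):
  Node 1: (V_1 - 15)/3300 + (V_1 - 0)/3.6 + (V_1 - 0)/27000 = 0
Collecting terms: 0.2781 × V_1 = 0.004545  =>  V_1 = 0.01634 V
Part 1:
  Read off the nodal solution: V_1 = 0.01634 V
Part 2:
  I_R1 = (V_0 - V_1)/R1 = (15 - 0.01634)/3300 = 0.004541 A
  Magnitude: I_R1 = 0.004541 A
Part 3:
  I_R1 = (V_0 - V_1)/R1 = (15 - 0.01634)/3300 = 0.004541 A
  P_R1 = I_R1² × R1 = (0.004541)² × 3300 = 0.06803 W

Final answers:
1. V_1 = 0.01634 V
2. I_R1 = 0.004541 A
3. P_R1 = 0.06803 W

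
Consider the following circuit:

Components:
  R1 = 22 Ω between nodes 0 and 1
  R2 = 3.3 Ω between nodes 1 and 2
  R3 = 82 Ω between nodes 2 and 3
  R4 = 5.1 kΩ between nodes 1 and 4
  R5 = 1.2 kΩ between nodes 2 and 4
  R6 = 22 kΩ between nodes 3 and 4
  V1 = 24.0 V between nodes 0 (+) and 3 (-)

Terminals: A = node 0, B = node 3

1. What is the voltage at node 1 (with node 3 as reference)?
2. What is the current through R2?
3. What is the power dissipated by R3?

Nodal analysis, taking node 3 as the 0 V reference.
Source V1 fixes V_0 = 24 V.
KCL at each unknown node (sum of currents leaving = 0; resistances in Ω):
  Node 1: (V_1 - 24)/22 + (V_1 - V_2)/3.3 + (V_1 - V_4)/5100 = 0
  Node 2: (V_2 - V_1)/3.3 + (V_2 - 0)/82 + (V_2 - V_4)/1200 = 0
  Node 4: (V_4 - V_1)/5100 + (V_4 - V_2)/1200 + (V_4 - 0)/22000 = 0
Collecting terms (coefficients in siemens):
  0.3487·V_1 - 0.303·V_2 - 0.0001961·V_4 = 1.091
  0.3161·V_2 - 0.303·V_1 - 0.0008333·V_4 = 0
  0.001075·V_4 - 0.0001961·V_1 - 0.0008333·V_2 = 0
Solving these 3 simultaneous equations (Gaussian elimination) gives:
  V_1 = 19.07 V, V_2 = 18.33 V, V_4 = 17.69 V
Part 1:
  Read off the nodal solution: V_1 = 19.07 V
Part 2:
  I_R2 = (V_1 - V_2)/R2 = (19.07 - 18.33)/3.3 = 0.224 A
  Magnitude: I_R2 = 0.224 A
Part 3:
  I_R3 = (V_2 - V_3)/R3 = (18.33 - 0)/82 = 0.2235 A
  P_R3 = I_R3² × R3 = (0.2235)² × 82 = 4.096 W

Final answers:
1. V_1 = 19.07 V
2. I_R2 = 0.224 A
3. P_R3 = 4.096 W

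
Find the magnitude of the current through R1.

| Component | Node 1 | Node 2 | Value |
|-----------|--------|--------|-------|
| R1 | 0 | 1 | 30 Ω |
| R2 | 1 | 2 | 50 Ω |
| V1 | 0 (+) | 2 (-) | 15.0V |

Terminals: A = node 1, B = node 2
Nodal analysis, taking node 2 as the 0 V reference.
Source V1 fixes V_0 = 15 V.
KCL at each unknown node (sum of currents leaving = 0; resistances in Ω):
  Node 1: (V_1 - 15)/30 + (V_1 - 0)/50 = 0
Collecting terms: 0.05333 × V_1 = 0.5  =>  V_1 = 9.375 V
I_R1 = (V_0 - V_1)/R1 = (15 - 9.375)/30 = 0.1875 A
|I_R1| = 0.1875 A

Final answer: |I_R1| = 0.1875 A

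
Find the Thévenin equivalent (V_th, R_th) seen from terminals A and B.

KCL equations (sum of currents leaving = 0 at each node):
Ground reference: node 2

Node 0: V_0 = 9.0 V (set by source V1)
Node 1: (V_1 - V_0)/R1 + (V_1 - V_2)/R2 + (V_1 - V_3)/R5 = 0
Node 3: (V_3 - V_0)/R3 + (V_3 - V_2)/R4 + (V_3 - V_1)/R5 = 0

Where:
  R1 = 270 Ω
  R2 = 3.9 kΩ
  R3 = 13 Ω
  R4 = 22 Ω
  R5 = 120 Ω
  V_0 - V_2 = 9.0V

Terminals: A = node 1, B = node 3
Step 1 — V_th is the open-circuit voltage V_A - V_B (nothing connected across the terminals).
Nodal analysis, taking node 2 as the 0 V reference.
Source V1 fixes V_0 = 9 V.
KCL at each unknown node (sum of currents leaving = 0; resistances in Ω):
  Node 1: (V_1 - 9)/270 + (V_1 - 0)/3900 + (V_1 - V_3)/120 = 0
  Node 3: (V_3 - 9)/13 + (V_3 - 0)/22 + (V_3 - V_1)/120 = 0
Collecting terms (coefficients in siemens):
  0.01229·V_1 - 0.008333·V_3 = 0.03333
  0.1307·V_3 - 0.008333·V_1 = 0.6923
Determinant D = (0.01229)(0.1307) - (-0.008333)(-0.008333) = 0.001537
V_1 = [(0.03333)(0.1307) - (-0.008333)(0.6923)]/D = 6.586 V
V_3 = [(0.01229)(0.6923) - (0.03333)(-0.008333)]/D = 5.716 V
V_th = V_1 - V_3 = 6.586 - 5.716 = 0.87 V
Step 2 — R_th: zero the source — replace V1 by a short circuit (node 2 merges into node 0) — and find the resistance seen between A (node 1) and B (node 3).
Reduce the network between node 1 (A) and node 3 (B) by series/parallel combination:
  Rp1 = R1 ‖ R2 (parallel, both between nodes 0 and 1) = 1/(1/270 + 1/3900) = 252.5 Ω
  Rp2 = R3 ‖ R4 (parallel, both between nodes 0 and 3) = 1/(1/13 + 1/22) = 8.171 Ω
  Rs1 = Rp1 + Rp2 (series, joined only at node 0) = 252.5 + 8.171 = 260.7 Ω
  Rp3 = R5 ‖ Rs1 (parallel, both between nodes 1 and 3) = 1/(1/120 + 1/260.7) = 82.17 Ω
R_th = 82.17 Ω

Final answer: V_th = 0.87 V, R_th = 82.17 Ω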